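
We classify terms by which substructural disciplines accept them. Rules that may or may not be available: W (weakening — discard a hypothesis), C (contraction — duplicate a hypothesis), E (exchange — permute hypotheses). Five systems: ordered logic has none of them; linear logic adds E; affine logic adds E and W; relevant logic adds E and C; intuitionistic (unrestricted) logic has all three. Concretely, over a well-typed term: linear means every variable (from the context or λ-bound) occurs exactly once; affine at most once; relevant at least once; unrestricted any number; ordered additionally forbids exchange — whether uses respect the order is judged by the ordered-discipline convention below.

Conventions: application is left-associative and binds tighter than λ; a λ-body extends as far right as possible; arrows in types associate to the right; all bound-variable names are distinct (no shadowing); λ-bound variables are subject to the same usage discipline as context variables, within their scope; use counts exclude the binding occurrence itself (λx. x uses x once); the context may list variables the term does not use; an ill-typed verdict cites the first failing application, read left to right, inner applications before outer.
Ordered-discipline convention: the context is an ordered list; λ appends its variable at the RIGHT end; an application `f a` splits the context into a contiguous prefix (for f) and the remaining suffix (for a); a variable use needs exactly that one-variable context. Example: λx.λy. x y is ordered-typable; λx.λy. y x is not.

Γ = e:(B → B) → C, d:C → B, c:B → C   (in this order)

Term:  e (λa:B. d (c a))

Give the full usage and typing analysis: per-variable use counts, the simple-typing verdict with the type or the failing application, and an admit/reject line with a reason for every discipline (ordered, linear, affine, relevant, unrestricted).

variable uses: e: 1×, d: 1×, c: 1×, a [bound]: 1×
left-to-right use order: e, d, c, a
typing: the term checks, with type C
ordered: ✓, single-use (e, d, c, a), ordered derivation ok
linear: ✓, exactly-once usage across e, d, c, a
affine: ✓, none of e, d, c, a used more than once
relevant: ✓, at least one use each (e, d, c, a)
unrestricted: ✓, simply typable at C; W, C, E all held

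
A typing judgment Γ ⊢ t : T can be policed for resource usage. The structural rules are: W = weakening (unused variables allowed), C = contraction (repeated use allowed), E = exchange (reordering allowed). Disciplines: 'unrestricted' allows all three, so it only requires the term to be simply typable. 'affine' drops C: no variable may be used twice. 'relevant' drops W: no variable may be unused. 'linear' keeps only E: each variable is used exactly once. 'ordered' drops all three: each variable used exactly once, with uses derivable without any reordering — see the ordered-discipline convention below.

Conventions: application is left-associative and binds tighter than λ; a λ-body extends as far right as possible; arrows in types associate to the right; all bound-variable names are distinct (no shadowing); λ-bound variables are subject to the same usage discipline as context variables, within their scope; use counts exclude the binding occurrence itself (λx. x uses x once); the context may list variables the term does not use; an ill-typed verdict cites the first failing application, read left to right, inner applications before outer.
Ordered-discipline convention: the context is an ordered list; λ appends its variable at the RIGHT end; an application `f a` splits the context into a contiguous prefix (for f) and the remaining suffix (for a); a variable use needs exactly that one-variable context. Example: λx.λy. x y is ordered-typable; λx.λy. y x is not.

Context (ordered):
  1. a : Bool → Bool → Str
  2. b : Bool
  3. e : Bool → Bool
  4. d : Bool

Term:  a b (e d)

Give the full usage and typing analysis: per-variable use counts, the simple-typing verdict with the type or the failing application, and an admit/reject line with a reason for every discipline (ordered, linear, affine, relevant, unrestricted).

usage: a: 1×, b: 1×, e: 1×, d: 1×
order of uses: a, b, e, d
typing: the term checks, with type Str
ordered: ✓, one use each (a, b, e, d); ordered split holds
linear: ✓, each of a, b, e, d used exactly once
affine: ✓, at most one use each (a, b, e, d)
relevant: ✓, at least one use each (a, b, e, d)
unrestricted: ✓, simply typable at Str; W, C, E all held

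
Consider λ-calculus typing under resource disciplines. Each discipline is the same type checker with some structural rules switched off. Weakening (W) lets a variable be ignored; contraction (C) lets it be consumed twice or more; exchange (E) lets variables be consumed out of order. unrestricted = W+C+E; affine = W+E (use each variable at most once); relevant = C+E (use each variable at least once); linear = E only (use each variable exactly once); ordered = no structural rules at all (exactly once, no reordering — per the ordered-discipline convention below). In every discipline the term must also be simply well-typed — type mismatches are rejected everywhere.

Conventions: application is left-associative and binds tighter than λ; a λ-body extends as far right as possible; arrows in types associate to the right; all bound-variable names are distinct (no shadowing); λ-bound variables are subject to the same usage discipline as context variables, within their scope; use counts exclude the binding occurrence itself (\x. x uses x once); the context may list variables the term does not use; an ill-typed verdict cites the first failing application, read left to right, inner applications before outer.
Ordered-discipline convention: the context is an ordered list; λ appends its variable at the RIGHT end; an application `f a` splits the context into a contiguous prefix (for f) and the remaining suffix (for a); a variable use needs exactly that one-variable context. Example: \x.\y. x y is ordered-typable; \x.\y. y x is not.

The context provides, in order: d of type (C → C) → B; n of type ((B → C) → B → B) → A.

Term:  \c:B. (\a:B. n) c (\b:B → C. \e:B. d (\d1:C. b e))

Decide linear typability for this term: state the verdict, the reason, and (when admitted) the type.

no — needs weakening: a, d1 unused
use counts: d=1, n=1, c [bound]=1, a [bound]=0, b [bound]=1, e [bound]=1, d1 [bound]=0
use order (left to right): n, c, d, b, e
typing: the term checks, with type B → A
across the five disciplines: ordered ✗, linear ✗, affine ✓, relevant ✗, unrestricted ✓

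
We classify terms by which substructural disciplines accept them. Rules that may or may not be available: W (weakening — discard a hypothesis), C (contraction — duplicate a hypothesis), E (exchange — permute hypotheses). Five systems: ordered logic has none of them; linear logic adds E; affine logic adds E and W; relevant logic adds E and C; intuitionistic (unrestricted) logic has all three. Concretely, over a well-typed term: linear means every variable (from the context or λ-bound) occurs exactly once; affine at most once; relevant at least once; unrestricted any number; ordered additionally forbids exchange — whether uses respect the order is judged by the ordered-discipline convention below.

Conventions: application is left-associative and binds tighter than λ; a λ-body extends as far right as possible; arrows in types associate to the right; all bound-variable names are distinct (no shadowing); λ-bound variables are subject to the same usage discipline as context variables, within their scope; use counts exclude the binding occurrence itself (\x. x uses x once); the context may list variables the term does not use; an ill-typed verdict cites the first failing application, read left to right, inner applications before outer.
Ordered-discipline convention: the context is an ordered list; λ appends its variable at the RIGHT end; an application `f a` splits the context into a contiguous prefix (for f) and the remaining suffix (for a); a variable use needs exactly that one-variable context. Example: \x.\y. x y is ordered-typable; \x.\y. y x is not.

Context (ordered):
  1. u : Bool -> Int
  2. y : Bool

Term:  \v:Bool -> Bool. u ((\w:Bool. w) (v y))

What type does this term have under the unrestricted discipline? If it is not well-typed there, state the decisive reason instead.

term : (Bool -> Bool) -> Int
counts: u: 1×; y: 1×; v (bound): 1×; w (bound): 1×
left-to-right use order: u, w, v, y
typing: the term checks, with type (Bool -> Bool) -> Int
summary: ordered ✗; linear ✓; affine ✓; relevant ✓; unrestricted ✓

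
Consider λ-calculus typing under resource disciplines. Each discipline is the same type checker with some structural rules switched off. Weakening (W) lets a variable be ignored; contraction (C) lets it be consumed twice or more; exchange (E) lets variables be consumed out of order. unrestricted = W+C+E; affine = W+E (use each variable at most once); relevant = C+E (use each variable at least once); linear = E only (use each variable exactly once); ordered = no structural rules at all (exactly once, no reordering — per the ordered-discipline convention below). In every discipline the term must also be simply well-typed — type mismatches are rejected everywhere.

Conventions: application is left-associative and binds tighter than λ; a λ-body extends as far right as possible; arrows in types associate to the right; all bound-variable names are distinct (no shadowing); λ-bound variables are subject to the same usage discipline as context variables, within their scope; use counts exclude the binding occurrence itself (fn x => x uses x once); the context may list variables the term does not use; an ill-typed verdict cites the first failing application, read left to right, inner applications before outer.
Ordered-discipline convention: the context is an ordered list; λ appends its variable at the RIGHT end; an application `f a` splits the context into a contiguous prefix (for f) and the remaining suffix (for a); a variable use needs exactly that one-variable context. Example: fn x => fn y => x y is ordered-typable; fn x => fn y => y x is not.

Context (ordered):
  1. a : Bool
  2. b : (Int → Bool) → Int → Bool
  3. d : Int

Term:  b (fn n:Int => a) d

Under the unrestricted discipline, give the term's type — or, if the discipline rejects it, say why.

term : Bool
counts: a ×1, b ×1, d ×1, n (λ-bound) ×0
order of uses: b, a, d
typing: well-typed at Bool
across the five disciplines: ordered ✗; linear ✗; affine ✓; relevant ✗; unrestricted ✓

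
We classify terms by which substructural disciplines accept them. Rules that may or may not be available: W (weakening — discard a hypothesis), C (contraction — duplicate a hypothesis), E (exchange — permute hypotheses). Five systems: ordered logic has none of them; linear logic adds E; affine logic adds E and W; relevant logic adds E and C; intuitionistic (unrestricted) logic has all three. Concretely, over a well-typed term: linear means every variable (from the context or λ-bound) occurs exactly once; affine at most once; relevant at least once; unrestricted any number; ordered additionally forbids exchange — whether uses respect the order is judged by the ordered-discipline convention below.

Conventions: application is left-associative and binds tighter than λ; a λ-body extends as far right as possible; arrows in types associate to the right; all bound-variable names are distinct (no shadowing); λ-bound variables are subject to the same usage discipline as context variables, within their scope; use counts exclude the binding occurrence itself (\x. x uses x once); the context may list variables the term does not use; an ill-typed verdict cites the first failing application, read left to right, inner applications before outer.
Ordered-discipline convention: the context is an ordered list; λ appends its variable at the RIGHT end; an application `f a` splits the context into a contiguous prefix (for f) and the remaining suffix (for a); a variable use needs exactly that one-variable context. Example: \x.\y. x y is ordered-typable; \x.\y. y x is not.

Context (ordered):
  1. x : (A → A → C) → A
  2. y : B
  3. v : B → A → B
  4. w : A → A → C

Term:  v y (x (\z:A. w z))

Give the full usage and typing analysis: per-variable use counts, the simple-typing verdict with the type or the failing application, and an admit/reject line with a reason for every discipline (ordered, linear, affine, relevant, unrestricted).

variable uses: x=1; y=1; v=1; w=1; z [bound]=1
left-to-right use order: v, y, x, w, z
typing: ✓ — B
ordered: ✗, use order v, y, x, w, z needs exchange
linear: ✓, single use per variable (x, y, v, w, z)
affine: ✓, x, y, v, w, z: no repeats, contraction unneeded
relevant: ✓, at least one use each (x, y, v, w, z)
unrestricted: ✓, type-checks (B) and nothing is barred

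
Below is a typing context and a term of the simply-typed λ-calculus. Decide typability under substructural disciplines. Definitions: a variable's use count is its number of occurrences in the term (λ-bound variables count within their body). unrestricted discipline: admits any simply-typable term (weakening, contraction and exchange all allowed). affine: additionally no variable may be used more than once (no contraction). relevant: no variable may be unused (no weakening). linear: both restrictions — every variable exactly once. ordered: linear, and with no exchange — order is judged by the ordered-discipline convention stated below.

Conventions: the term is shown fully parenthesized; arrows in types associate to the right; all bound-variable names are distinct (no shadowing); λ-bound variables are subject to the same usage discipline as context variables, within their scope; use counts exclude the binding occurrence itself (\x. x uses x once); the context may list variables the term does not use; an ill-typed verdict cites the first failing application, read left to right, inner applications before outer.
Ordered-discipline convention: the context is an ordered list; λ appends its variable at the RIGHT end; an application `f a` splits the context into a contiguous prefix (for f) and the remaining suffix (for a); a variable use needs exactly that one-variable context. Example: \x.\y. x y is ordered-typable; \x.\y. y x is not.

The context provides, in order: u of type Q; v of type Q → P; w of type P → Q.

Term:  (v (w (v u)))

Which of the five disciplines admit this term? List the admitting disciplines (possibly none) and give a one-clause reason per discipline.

admitted in: relevant, unrestricted
use counts: u: 1, v: 2, w: 1
use order (left to right): v, w, v, u
typing: ✓ — P
ordered ✗ (needs contraction — v ×2)
linear ✗ (needs contraction — v ×2)
affine ✗ (needs contraction — v ×2)
relevant ✓ (every one of u, v, w appears)
unrestricted ✓ (type-checks (P) and nothing is barred)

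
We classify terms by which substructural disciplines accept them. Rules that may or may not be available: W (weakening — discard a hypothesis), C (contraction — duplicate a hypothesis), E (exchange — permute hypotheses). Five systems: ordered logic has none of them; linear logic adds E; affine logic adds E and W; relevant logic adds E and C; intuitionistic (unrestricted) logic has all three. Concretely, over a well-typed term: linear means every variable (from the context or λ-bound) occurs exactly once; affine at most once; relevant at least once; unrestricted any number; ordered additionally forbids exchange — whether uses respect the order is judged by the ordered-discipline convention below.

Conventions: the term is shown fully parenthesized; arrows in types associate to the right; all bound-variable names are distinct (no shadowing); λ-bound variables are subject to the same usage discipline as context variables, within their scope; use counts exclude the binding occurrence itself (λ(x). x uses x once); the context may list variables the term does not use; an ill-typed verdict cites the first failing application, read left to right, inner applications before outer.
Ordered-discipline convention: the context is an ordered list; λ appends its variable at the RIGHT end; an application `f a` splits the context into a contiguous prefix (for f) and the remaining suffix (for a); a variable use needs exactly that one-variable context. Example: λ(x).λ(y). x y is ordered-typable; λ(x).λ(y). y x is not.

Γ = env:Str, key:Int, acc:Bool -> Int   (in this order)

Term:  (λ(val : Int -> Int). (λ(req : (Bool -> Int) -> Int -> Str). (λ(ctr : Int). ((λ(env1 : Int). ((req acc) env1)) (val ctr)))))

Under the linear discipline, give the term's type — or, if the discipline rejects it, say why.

not well-typed under linear — env, key never used (weakening)
usage: env ×0, key ×0, acc ×1, val [bound] ×1, req [bound] ×1, ctr [bound] ×1, env1 [bound] ×1
left-to-right use order: req, acc, env1, val, ctr
typing: well-typed at (Int -> Int) -> ((Bool -> Int) -> Int -> Str) -> Int -> Str
per-discipline verdicts: ordered ✗ · linear ✗ · affine ✓ · relevant ✗ · unrestricted ✓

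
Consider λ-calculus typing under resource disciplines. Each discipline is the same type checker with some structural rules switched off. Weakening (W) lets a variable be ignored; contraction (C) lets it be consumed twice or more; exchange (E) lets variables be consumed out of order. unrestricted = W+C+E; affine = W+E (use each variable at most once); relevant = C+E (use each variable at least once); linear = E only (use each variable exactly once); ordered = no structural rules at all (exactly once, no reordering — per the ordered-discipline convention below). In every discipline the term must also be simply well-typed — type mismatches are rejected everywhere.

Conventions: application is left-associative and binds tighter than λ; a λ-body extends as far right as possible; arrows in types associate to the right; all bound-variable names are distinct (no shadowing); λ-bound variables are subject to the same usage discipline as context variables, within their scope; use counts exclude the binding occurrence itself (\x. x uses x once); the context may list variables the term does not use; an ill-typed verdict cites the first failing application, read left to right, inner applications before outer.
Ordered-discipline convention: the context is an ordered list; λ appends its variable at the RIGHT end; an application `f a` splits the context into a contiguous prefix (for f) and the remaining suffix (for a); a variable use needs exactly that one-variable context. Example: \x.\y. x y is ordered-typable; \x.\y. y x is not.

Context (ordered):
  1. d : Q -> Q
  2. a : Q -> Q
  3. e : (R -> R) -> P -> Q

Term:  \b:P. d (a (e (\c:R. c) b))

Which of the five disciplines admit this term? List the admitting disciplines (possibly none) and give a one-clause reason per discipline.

admitted by: ordered, linear, affine, relevant, unrestricted
variable uses: d: 1, a: 1, e: 1, b [bound]: 1, c [bound]: 1
use order (left to right): d, a, e, c, b
typing: well-typed at P -> Q
ordered: ✓, d, a, e, b, c: once each, no exchange needed
linear: ✓, single use per variable (d, a, e, b, c)
affine: ✓, d, a, e, b, c: no repeats, contraction unneeded
relevant: ✓, none of d, a, e, b, c goes unused
unrestricted: ✓, simply typable at P -> Q; W, C, E all held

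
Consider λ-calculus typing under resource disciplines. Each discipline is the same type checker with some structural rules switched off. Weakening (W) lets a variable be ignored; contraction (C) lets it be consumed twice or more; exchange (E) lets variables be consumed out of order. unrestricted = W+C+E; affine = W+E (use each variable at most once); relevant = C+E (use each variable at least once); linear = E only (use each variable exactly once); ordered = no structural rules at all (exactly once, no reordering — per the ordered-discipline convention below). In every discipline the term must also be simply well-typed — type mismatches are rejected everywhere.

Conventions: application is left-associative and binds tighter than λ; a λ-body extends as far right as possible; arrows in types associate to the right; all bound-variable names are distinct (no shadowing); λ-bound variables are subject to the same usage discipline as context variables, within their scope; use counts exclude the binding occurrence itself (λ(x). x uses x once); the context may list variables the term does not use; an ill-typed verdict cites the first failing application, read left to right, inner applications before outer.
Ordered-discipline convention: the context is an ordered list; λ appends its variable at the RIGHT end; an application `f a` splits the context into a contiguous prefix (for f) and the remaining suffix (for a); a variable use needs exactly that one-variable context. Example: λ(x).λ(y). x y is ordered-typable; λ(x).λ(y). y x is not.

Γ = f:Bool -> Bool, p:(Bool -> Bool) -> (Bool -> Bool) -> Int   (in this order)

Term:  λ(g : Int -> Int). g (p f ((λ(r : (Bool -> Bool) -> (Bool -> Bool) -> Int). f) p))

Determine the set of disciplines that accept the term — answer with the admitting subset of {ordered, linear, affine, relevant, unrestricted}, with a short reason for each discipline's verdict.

admitted in: unrestricted
use counts: f=2; p=2; g (λ-bound)=1; r (λ-bound)=0
order of uses: g, p, f, f, p
typing: well-typed at (Int -> Int) -> Int
ordered: ✗ — repeated use of f ×2, p ×2; r left unused
linear: ✗ — repeated use of f ×2, p ×2; r left unused
affine: ✗ — repeated use of f ×2, p ×2
relevant: ✗ — r left unused
unrestricted: ✓ — typability at (Int -> Int) -> Int is all that's needed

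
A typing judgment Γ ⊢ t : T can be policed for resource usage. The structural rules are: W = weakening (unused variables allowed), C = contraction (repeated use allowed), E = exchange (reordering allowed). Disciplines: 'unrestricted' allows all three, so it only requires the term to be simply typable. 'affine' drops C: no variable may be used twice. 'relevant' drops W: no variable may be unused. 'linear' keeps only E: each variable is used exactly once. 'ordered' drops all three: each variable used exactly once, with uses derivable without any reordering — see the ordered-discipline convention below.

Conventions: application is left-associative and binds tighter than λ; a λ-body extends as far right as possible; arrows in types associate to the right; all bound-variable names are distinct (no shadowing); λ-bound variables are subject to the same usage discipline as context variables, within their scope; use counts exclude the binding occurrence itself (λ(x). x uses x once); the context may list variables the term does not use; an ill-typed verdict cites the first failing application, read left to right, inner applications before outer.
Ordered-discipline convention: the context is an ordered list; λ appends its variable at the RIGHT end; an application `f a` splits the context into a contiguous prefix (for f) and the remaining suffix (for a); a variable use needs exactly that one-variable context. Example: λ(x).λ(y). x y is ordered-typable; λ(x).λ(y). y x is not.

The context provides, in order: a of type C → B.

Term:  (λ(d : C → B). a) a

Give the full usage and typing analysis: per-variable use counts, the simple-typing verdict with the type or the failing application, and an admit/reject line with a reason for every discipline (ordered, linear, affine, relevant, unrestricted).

use counts: a ×2, d (bound) ×0
left-to-right use order: a, a
typing: ✓ — C → B
ordered: ✗, needs contraction — a ×2; needs weakening: d unused
linear: ✗, needs contraction — a ×2; needs weakening: d unused
affine: ✗, needs contraction — a ×2
relevant: ✗, needs weakening: d unused
unrestricted: ✓, typability at C → B is all that's needed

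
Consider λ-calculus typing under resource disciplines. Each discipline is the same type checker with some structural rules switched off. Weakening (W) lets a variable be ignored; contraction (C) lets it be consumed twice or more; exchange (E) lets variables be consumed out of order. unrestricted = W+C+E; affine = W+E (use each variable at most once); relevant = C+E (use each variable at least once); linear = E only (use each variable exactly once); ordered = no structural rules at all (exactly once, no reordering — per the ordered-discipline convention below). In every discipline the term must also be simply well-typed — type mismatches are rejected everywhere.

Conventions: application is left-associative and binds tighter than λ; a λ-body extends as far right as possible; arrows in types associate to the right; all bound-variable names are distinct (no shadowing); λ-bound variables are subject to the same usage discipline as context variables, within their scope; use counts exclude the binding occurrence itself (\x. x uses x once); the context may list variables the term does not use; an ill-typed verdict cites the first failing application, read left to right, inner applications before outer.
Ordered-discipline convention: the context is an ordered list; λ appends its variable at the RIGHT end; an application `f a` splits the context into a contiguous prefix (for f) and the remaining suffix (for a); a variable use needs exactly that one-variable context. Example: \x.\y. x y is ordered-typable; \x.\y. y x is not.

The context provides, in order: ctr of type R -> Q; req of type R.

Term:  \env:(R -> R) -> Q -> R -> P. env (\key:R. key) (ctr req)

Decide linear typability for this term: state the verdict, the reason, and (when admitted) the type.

yes — each of ctr, req, env, key used exactly once; term : ((R -> R) -> Q -> R -> P) -> R -> P
usage: ctr=1, req=1, env [bound]=1, key [bound]=1
order of uses: env, key, ctr, req
typing: the term checks, with type ((R -> R) -> Q -> R -> P) -> R -> P
all disciplines: ordered ✗; linear ✓; affine ✓; relevant ✓; unrestricted ✓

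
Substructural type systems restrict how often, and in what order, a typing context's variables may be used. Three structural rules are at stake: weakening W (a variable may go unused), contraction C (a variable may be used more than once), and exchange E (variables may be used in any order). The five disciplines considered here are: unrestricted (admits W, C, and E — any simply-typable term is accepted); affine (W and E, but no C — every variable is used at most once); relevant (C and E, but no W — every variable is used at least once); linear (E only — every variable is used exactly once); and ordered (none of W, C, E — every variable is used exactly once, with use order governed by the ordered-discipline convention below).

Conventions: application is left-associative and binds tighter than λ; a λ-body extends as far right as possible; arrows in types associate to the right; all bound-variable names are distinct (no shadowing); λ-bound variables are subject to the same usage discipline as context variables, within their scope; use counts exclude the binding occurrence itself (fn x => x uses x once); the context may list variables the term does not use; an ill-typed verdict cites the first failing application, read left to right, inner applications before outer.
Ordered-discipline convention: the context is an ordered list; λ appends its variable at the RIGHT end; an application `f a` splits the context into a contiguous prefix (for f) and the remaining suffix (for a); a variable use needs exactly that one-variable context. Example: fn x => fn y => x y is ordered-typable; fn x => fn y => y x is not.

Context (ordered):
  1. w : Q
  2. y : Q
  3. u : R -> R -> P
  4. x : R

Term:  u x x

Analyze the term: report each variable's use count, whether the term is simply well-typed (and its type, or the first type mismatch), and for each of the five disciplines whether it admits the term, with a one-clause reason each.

counts: w=0; y=0; u=1; x=2
uses in reading order: u, x, x
typing: ✓ — P
ordered: ✗, repeated use of x ×2; w, y left unused
linear: ✗, repeated use of x ×2; w, y left unused
affine: ✗, repeated use of x ×2
relevant: ✗, w, y left unused
unrestricted: ✓, type-checks (P) and nothing is barred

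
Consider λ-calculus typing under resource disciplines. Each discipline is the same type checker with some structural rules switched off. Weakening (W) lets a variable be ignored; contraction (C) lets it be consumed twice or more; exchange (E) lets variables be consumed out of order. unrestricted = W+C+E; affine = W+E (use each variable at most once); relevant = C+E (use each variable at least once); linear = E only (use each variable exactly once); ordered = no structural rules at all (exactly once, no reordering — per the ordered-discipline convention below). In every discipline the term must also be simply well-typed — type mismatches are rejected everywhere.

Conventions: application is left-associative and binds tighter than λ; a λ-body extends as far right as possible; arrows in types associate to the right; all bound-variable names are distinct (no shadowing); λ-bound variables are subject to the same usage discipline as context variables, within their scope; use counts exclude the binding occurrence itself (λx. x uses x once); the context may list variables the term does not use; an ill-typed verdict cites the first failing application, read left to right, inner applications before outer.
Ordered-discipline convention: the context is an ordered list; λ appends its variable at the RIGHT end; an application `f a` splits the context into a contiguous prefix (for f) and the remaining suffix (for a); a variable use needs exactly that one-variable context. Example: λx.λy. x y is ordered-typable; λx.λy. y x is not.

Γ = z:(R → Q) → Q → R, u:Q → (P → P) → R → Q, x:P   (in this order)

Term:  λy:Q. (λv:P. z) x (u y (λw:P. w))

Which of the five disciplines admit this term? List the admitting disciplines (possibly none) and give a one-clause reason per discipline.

admitting disciplines: affine, unrestricted
counts: z=1; u=1; x=1; y (λ-bound)=1; v (λ-bound)=0; w (λ-bound)=1
left-to-right use order: z, x, u, y, w
typing: well-typed — term : Q → Q → R
ordered ✗ (unused: v — weakening required)
linear ✗ (unused: v — weakening required)
affine ✓ (no duplicate uses among z, u, x, y, v, w)
relevant ✗ (unused: v — weakening required)
unrestricted ✓ (well-typed at Q → Q → R; no restrictions here)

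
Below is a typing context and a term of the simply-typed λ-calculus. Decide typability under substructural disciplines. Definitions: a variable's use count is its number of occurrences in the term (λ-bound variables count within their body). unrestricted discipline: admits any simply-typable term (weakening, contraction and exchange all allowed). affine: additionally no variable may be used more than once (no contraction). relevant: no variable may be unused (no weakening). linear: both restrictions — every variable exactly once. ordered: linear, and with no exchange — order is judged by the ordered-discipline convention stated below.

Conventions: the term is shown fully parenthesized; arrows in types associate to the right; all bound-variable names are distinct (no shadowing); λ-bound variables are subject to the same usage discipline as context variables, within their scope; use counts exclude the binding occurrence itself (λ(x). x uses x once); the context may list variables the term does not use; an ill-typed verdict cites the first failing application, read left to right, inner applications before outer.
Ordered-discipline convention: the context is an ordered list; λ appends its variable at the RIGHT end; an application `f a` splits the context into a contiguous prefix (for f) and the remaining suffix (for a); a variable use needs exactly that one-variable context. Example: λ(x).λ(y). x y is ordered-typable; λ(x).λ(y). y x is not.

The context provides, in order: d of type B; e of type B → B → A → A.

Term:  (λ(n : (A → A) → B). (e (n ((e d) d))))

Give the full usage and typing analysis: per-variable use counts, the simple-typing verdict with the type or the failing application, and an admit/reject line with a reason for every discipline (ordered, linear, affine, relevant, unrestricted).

use counts: d=2, e=2, n (bound)=1
order of uses: e, n, e, d, d
typing: ✓ — ((A → A) → B) → B → A → A
ordered ✗ (needs contraction — d ×2, e ×2)
linear ✗ (needs contraction — d ×2, e ×2)
affine ✗ (needs contraction — d ×2, e ×2)
relevant ✓ (none of d, e, n goes unused)
unrestricted ✓ (typability at ((A → A) → B) → B → A → A is all that's needed)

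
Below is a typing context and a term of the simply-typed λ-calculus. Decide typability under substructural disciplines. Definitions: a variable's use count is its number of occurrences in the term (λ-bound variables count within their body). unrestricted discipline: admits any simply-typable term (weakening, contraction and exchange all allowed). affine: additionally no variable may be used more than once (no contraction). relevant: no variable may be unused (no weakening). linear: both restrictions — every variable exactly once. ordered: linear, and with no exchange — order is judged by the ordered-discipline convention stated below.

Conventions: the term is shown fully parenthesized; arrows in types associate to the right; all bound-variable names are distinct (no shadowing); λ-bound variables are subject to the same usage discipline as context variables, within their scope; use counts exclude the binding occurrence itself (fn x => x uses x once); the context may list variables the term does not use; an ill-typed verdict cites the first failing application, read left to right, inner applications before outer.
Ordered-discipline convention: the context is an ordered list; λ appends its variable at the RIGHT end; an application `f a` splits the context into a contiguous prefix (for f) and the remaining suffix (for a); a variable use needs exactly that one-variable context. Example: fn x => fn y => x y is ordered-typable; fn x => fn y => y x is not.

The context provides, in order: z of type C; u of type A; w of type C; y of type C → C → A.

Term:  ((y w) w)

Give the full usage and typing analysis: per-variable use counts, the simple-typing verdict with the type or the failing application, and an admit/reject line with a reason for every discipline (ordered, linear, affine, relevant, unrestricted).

variable uses: z=0, u=0, w=2, y=1
order of uses: y, w, w
typing: the term checks, with type A
ordered: ✗ — needs contraction — w ×2; z, u left unused
linear: ✗ — needs contraction — w ×2; z, u left unused
affine: ✗ — needs contraction — w ×2
relevant: ✗ — z, u left unused
unrestricted: ✓ — well-typed at A; no restrictions here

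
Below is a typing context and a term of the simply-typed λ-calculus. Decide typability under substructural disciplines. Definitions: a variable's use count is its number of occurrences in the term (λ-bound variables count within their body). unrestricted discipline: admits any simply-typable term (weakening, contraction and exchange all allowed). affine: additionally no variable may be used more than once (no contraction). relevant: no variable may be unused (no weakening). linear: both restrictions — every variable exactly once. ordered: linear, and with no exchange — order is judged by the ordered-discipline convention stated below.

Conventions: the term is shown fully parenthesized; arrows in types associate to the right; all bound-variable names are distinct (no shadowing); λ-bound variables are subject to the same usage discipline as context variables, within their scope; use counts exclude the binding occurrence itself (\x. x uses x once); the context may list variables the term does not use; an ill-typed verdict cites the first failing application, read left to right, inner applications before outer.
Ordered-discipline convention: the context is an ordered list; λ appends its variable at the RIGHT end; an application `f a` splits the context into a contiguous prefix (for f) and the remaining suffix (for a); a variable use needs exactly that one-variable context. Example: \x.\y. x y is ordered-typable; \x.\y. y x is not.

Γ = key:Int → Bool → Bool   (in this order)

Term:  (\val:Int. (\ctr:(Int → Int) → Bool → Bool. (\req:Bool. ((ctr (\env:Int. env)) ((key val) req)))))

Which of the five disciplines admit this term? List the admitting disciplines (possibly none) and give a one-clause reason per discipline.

admitting disciplines: linear, affine, relevant, unrestricted
counts: key=1; val [bound]=1; ctr [bound]=1; req [bound]=1; env [bound]=1
uses in reading order: ctr, env, key, val, req
typing: well-typed at Int → ((Int → Int) → Bool → Bool) → Bool → Bool
ordered: ✗, use order ctr, env, key, val, req needs exchange
linear: ✓, exactly-once usage across key, val, ctr, req, env
affine: ✓, none of key, val, ctr, req, env used more than once
relevant: ✓, at least one use each (key, val, ctr, req, env)
unrestricted: ✓, type-checks (Int → ((Int → Int) → Bool → Bool) → Bool → Bool) and nothing is barred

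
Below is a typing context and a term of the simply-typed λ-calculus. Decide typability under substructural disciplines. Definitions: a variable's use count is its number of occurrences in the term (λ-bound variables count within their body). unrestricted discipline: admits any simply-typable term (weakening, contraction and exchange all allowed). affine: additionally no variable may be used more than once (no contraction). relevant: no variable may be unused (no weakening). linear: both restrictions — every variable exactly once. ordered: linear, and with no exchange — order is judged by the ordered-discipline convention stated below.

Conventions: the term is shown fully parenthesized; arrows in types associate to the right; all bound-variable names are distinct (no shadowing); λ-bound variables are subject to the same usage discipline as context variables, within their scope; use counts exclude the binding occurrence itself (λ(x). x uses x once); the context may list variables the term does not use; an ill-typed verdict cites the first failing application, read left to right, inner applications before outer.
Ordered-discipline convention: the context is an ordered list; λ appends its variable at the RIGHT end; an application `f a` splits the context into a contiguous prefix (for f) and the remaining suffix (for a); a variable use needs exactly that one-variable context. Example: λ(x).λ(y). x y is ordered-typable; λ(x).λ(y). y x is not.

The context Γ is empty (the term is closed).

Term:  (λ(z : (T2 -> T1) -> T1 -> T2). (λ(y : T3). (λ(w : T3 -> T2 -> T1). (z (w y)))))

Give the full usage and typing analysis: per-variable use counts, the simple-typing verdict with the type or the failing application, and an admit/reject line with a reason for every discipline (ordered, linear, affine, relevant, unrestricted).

usage: z [bound] ×1, y [bound] ×1, w [bound] ×1
uses in reading order: z, w, y
typing: well-typed at ((T2 -> T1) -> T1 -> T2) -> T3 -> (T3 -> T2 -> T1) -> T1 -> T2
ordered ✗ (needs exchange: uses follow z, w, y)
linear ✓ (exactly-once usage across z, y, w)
affine ✓ (z, y, w: no repeats, contraction unneeded)
relevant ✓ (at least one use each (z, y, w))
unrestricted ✓ (well-typed at ((T2 -> T1) -> T1 -> T2) -> T3 -> (T3 -> T2 -> T1) -> T1 -> T2; no restrictions here)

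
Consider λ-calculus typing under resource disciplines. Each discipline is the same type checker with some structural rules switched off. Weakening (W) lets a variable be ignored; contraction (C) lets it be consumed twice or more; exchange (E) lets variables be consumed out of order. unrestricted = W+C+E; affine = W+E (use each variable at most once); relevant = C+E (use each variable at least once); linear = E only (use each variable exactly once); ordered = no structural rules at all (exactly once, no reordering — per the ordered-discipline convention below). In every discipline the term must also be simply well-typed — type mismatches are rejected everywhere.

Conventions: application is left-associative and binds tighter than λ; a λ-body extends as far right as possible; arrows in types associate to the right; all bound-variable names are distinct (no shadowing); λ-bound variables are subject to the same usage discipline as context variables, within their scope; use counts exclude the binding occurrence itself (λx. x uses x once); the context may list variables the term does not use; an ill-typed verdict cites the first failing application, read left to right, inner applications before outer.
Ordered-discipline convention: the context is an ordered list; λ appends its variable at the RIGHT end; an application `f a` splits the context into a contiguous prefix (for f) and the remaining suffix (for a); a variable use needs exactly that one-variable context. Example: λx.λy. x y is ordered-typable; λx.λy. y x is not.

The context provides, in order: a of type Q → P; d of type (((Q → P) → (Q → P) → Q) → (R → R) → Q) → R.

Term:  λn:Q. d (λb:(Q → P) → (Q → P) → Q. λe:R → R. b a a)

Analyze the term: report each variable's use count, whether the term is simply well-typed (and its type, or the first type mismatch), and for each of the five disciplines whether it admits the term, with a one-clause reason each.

counts: a: 2×; d: 1×; n (λ-bound): 0×; b (λ-bound): 1×; e (λ-bound): 0×
left-to-right use order: d, b, a, a
typing: the term checks, with type Q → R
ordered ✗ (uses contraction: a ×2; n, e left unused)
linear ✗ (uses contraction: a ×2; n, e left unused)
affine ✗ (uses contraction: a ×2)
relevant ✗ (n, e left unused)
unrestricted ✓ (simply typable at Q → R; W, C, E all held)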